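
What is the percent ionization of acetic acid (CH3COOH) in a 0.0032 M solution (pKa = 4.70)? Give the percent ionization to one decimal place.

CH3COOH ⇌ CH3COO- + H+; let x = [H+] at equilibrium.
Ka = 10^(−4.70) = 2.00 × 10^-5
Solve x² + 2e-05x − 6.4e-08 = 0 → x = 2.43 × 10^-4 M
% ionization = x/C₀ × 100% = 2.43 × 10^-4/0.0032 × 100% = 7.6%

7.6%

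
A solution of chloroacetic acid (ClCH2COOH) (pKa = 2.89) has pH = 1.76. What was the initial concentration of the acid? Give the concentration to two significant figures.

[H+] = 10^(-1.76) = 1.74 × 10^-2 M = x
Ka = 10^(−2.89) = 1.29 × 10^-3
Ka = x²/(C₀ − x) ⇒ C₀ = x + x²/Ka
C₀ = 1.74 × 10^-2 + (1.74 × 10^-2)²/(1.29 × 10^-3) = 2.52 × 10^-1 M

C₀ = 2.5 × 10^-1 M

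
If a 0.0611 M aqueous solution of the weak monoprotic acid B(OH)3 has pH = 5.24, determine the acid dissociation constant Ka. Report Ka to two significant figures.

Ka = 5.4 × 10^-10

[H+] = 10^(-5.24) = 5.75 × 10^-6 M
At equilibrium [HA] = 0.0611 − 5.75 × 10^-6 = 6.11 × 10^-2 M
Ka = [H+][A-]/[HA] = (5.75 × 10^-6)² / 6.11 × 10^-2 = 5.4 × 10^-10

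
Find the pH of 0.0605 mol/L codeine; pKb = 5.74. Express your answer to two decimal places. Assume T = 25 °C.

C18H21NO3 + H2O ⇌ C18H22NO3+ + OH-
Kb = 10^(−5.74) = 1.82 × 10^-6
Kb = [OH-]²/(0.0605 − [OH-]) = 1.82 × 10^-6
Since Kb ≪ C₀, [OH-] ≈ √(Kb·C₀) = 3.32 × 10^-4 M.
pOH = 3.48, so pH = 14.00 − pOH = 10.52

pH = 10.52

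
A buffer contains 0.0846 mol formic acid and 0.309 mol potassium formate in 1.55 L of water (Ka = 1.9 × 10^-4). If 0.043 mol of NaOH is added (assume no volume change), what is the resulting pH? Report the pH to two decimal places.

After neutralization: n(HCOOH) = 0.0416 mol, n(HCOO-) = 0.352 mol.
pKa = −log(1.9 × 10^-4) = 3.721
pH = pKa + log(n_HCOO-/n_HCOOH) = 3.721 + log(0.352/0.0416) = 3.721 + (+0.927)

pH = 4.65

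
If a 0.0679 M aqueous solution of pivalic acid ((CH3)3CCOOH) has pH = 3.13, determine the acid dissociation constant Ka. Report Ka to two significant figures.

Ka = 8.2 × 10^-6

[H+] = 10^(-3.13) = 7.41 × 10^-4 M
At equilibrium [HA] = 0.0679 − 7.41 × 10^-4 = 6.72 × 10^-2 M
Ka = [H+][A-]/[HA] = (7.41 × 10^-4)² / 6.72 × 10^-2 = 8.2 × 10^-6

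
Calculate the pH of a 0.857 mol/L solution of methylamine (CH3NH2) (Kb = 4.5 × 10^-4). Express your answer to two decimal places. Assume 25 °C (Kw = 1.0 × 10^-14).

pH = 12.29

CH3NH2 + H2O ⇌ CH3NH3+ + OH-
From the ICE table, Kb = x²/(0.857 − x) = 4.5 × 10^-4.
Neglecting x in the denominator: x = √(4.5 × 10^-4 × 0.857) = 1.96 × 10^-2 M
(x/C₀ = 2.3% < 5%, so the approximation holds.)
pOH = −log(1.96 × 10^-2) = 1.71; pH = 14.00 − 1.71 = 12.29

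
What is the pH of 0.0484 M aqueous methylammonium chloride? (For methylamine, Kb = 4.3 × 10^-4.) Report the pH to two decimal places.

pH = 5.97

CH3NH3+ is the conjugate acid of the weak base CH3NH2.
Ka = Kw/Kb = 1.0×10^-14 / 4.3 × 10^-4 = 2.33 × 10^-11
Ka = [H+]²/(0.0484 − [H+]) = 2.33 × 10^-11
Neglecting [H+] in the denominator: [H+] = √(2.33 × 10^-11 × 0.0484) = 1.06 × 10^-6 M
([H+]/C₀ = 0.0022% < 5%, so the approximation holds.)
pH = −log(1.06 × 10^-6) = 5.97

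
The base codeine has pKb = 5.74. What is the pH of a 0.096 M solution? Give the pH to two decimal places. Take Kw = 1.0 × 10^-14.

pH = 10.62

C18H21NO3 + H2O ⇌ C18H22NO3+ + OH-
Kb = 10^(−5.74) = 1.82 × 10^-6
From the ICE table, Kb = x²/(0.096 − x) = 1.82 × 10^-6.
Neglecting x in the denominator: x = √(1.82 × 10^-6 × 0.096) = 4.18 × 10^-4 M
Check: 0.44% ionized — well under 5%, approximation valid.
pOH = 3.38, so pH = 14.00 − pOH = 10.62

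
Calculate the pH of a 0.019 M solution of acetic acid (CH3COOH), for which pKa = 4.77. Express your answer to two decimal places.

CH3COOH ⇌ CH3COO- + H+
Ka = 10^(−4.77) = 1.70 × 10^-5
From the ICE table, Ka = [H+]²/(0.019 − [H+]) = 1.70 × 10^-5.
Neglecting [H+] in the denominator: [H+] = √(1.70 × 10^-5 × 0.019) = 5.68 × 10^-4 M
pH = −log[H+] = −log(5.68 × 10^-4) = 3.25

pH = 3.25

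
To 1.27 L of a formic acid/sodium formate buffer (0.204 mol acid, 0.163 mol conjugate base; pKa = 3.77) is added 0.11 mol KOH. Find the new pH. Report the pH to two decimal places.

pH = 4.23

OH- converts HCOOH to HCOO-: HCOOH → 0.094 mol, HCOO- → 0.273 mol.
pH = pKa + log(n_HCOO-/n_HCOOH) = 3.77 + log(0.273/0.094) = 3.77 + (+0.463)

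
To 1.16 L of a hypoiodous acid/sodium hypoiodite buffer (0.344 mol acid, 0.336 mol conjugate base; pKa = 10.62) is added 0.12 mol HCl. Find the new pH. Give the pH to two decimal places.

pH = 10.29

After neutralization: n(HOI) = 0.464 mol, n(OI-) = 0.216 mol.
Henderson–Hasselbalch with mole ratio 0.216/0.464: pH = 10.62 + (-0.332)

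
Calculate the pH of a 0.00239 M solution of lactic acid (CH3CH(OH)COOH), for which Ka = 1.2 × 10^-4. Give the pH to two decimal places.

CH3CH(OH)COOH ⇌ CH3CH(OH)COO- + H+
Let x = [H+] at equilibrium. Ka = x²/(0.00239 − x).
Here C₀/Ka ≈ 19.9, so the small-x approximation fails. Use the quadratic:
x = (−Ka + √(Ka² + 4·Ka·C₀))/2 = 4.79 × 10^-4 M
pH = −log(4.79 × 10^-4) = 3.32

pH = 3.32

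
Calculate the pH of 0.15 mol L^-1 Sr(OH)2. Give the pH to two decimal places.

Sr(OH)2 is a strong base (each formula unit releases 2 OH-); [OH-] = 0.3 M.
pOH = -log(0.3) = 0.52
pH = 14.00 - 0.52 = 13.48

pH = 13.48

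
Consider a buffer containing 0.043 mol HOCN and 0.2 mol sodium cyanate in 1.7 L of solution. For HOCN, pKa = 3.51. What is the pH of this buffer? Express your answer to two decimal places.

pH = 4.18

pH = pKa + log([A⁻]/[HA]) = 3.51 + log(0.2/0.043)
pH = 3.51 + (+0.668) = 4.18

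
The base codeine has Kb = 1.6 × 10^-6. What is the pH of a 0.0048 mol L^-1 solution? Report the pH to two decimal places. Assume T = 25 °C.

pH = 9.94

C18H21NO3 + H2O ⇌ C18H22NO3+ + OH-
Kb = x²/(0.0048 − x) = 1.6 × 10^-6
Since Kb ≪ C₀, x ≈ √(Kb·C₀) = 8.76 × 10^-5 M.
(x/C₀ = 1.8% < 5%, so the approximation holds.)
pOH = −log(8.76 × 10^-5) = 4.06; pH = 14.00 − 4.06 = 9.94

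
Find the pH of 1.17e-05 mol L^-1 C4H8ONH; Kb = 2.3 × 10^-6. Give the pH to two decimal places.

C4H8ONH + H2O ⇌ C4H8ONH2+ + OH-
Let x = [OH-] at equilibrium. Kb = x²/(1.17e-05 − x).
The 5% rule fails; solving x² + Kb·x − Kb·C₀ = 0 exactly:
x = (−Kb + √(Kb² + 4·Kb·C₀))/2 = 4.16 × 10^-6 M
pOH = −log(4.16 × 10^-6) = 5.38; pH = 14.00 − 5.38 = 8.62

pH = 8.62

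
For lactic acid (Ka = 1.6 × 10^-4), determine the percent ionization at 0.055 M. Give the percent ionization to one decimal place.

CH3CH(OH)COOH ⇌ CH3CH(OH)COO- + H+; let x = [H+] at equilibrium.
Ka = x²/(C₀ − x); solving the quadratic gives x = 2.89 × 10^-3 M.
Fraction ionized = 2.89 × 10^-3 / 0.055 = 0.0525 → 5.3%

5.3%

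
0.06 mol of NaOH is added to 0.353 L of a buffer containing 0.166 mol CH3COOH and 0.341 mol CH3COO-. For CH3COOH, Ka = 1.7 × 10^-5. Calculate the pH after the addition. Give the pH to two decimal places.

OH- converts CH3COOH to CH3COO-: CH3COOH → 0.106 mol, CH3COO- → 0.401 mol.
pKa = −log(1.7 × 10^-5) = 4.770
Henderson–Hasselbalch with mole ratio 0.401/0.106: pH = 4.770 + (+0.578)

pH = 5.35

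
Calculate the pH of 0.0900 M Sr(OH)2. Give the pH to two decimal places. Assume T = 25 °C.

pH = 13.26

Sr(OH)2 is a strong base (each formula unit releases 2 OH-); [OH-] = 0.18 M.
pOH = -log(0.18) = 0.74
pH = 14.00 - 0.74 = 13.26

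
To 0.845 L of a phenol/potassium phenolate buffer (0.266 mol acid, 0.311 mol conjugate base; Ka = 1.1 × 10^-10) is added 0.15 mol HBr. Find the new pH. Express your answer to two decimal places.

After neutralization: n(C6H5OH) = 0.416 mol, n(C6H5O-) = 0.161 mol.
pKa = −log(1.1 × 10^-10) = 9.959
pH = pKa + log([A⁻]/[HA]) = 9.959 + log(0.161/0.416) = 9.959 -0.412

pH = 9.55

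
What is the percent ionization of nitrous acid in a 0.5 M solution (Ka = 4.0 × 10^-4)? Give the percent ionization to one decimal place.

HNO2 ⇌ NO2- + H+; let x = [H+] at equilibrium.
x ≈ √(Ka·C₀) = √(4.0 × 10^-4 × 0.5) = 1.41 × 10^-2 M
% ionization = x/C₀ × 100% = 1.41 × 10^-2/0.5 × 100% = 2.8%

2.8%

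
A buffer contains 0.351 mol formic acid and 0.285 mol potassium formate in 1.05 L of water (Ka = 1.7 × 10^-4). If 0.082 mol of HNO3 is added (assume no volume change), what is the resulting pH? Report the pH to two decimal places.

pH = 3.44

Added H+ converts HCOO- to HCOOH: HCOOH → 0.433 mol, HCOO- → 0.203 mol.
pKa = −log(1.7 × 10^-4) = 3.770
pH = pKa + log([A⁻]/[HA]) = 3.770 + log(0.203/0.433) = 3.770 -0.329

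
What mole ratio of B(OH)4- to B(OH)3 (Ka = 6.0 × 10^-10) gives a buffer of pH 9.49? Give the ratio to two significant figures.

ratio = 1.9

pKa = -log(6.0 × 10^-10) = 9.222
pH = pKa + log(r) ⇒ log(r) = 9.49 − 9.222 = +0.268
r = [B(OH)4-]/[B(OH)3] = 10^(+0.268) = 1.85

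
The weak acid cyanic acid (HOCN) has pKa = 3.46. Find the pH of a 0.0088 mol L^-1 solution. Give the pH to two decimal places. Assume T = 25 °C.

HOCN ⇌ OCN- + H+
Ka = 10^(−3.46) = 3.47 × 10^-4
From the ICE table, Ka = x²/(0.0088 − x) = 3.47 × 10^-4.
x is not negligible relative to C₀; solve x² + 0.000347·x − 3.05e-06 = 0.
x = (−Ka + √(Ka² + 4·Ka·C₀))/2 = 1.58 × 10^-3 M
pH = −log(1.58 × 10^-3) = 2.80

pH = 2.80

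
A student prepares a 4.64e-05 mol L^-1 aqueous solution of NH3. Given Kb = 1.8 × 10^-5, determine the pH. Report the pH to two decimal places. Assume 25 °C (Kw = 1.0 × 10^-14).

NH3 + H2O ⇌ NH4+ + OH-
From the ICE table, Kb = x²/(4.64e-05 − x) = 1.8 × 10^-5.
x is not negligible relative to C₀; solve x² + 1.8e-05·x − 8.35e-10 = 0.
x = [−1.8e-05 + √(1.8e-05² + 3.34e-09)]/2 = 2.13 × 10^-5 M
pOH = 4.67, so pH = 14.00 − pOH = 9.33

pH = 9.33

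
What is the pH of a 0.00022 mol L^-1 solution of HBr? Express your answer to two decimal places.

HBr is a strong acid and dissociates completely, so [H+] = 0.00022 M.
pH = -log(0.00022) = 3.66

pH = 3.66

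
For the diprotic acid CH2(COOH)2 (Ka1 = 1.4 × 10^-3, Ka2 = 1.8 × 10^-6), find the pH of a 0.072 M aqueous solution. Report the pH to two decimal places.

Ka1 ≫ Ka2, so treat the first dissociation as the only significant source of H+.
Ka1 = x²/(0.072 − x) = 1.4 × 10^-3
Solving the quadratic: x = (−Ka1 + √(Ka1² + 4·Ka1·C₀))/2 = 9.36 × 10^-3 M
pH = −log(9.36 × 10^-3) = 2.03

pH = 2.03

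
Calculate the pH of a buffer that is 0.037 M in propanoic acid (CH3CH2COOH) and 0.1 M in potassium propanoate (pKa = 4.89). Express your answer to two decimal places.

pH = 5.32

Henderson–Hasselbalch: pH = pKa + log([CH3CH2COO-]/[CH3CH2COOH]) = 4.89 + log(0.1/0.037)
pH = 4.89 + (+0.432) = 5.32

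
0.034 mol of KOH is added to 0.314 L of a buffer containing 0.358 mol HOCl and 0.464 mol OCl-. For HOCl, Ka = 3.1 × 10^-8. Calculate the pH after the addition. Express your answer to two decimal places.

OH- converts HOCl to OCl-: HOCl → 0.324 mol, OCl- → 0.498 mol.
pKa = −log(3.1 × 10^-8) = 7.509
pH = pKa + log([A⁻]/[HA]) = 7.509 + log(0.498/0.324) = 7.509 +0.187

pH = 7.70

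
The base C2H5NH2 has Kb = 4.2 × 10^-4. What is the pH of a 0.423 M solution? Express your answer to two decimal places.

pH = 12.12

C2H5NH2 + H2O ⇌ C2H5NH3+ + OH-
Let x = [OH-] at equilibrium. Kb = x²/(0.423 − x).
Since Kb ≪ C₀, x ≈ √(Kb·C₀) = 1.33 × 10^-2 M.
(x/C₀ = 3.2% < 5%, so the approximation holds.)
pOH = 1.88, so pH = 14.00 − pOH = 12.12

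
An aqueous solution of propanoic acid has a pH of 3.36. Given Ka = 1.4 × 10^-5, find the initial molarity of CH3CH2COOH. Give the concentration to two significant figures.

[H+] = 10^(-3.36) = 4.37 × 10^-4 M = x
Ka = x²/(C₀ − x) ⇒ C₀ = x + x²/Ka
C₀ = 4.37 × 10^-4 + (4.37 × 10^-4)²/(1.4 × 10^-5) = 1.41 × 10^-2 M

C₀ = 1.4 × 10^-2 M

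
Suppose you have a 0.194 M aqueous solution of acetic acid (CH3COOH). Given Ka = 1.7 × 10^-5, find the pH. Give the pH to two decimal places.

CH3COOH ⇌ CH3COO- + H+
Let x = [H+] at equilibrium. Ka = x²/(0.194 − x).
Assume x ≪ 0.194: x ≈ √(1.7 × 10^-5 × 0.194) = 1.82 × 10^-3 M
pH = −log[H+] = −log(1.82 × 10^-3) = 2.74

pH = 2.74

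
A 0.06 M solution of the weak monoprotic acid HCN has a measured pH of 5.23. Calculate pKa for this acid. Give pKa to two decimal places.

[H+] = 10^(-5.23) = 5.89 × 10^-6 M
At equilibrium [HA] = 0.06 − 5.89 × 10^-6 = 6.00 × 10^-2 M
Ka = [H+][A-]/[HA] = (5.89 × 10^-6)² / 6.00 × 10^-2 = 5.78 × 10^-10
pKa = -log(5.78 × 10^-10) = 9.24

pKa = 9.24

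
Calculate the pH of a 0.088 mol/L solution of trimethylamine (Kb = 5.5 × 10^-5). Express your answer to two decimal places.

pH = 11.34

(CH3)3N + H2O ⇌ (CH3)3NH+ + OH-
Kb = x²/(0.088 − x) = 5.5 × 10^-5
Neglecting x in the denominator: x = √(5.5 × 10^-5 × 0.088) = 2.20 × 10^-3 M
(x/C₀ = 2.5% < 5%, so the approximation holds.)
pOH = 2.66, so pH = 14.00 − pOH = 11.34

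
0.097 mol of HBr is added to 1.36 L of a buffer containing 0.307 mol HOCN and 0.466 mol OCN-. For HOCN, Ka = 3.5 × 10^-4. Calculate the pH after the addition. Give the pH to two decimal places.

Added H+ converts OCN- to HOCN: HOCN → 0.404 mol, OCN- → 0.369 mol.
pKa = −log(3.5 × 10^-4) = 3.456
pH = pKa + log(n_OCN-/n_HOCN) = 3.456 + log(0.369/0.404) = 3.456 + (-0.039)

pH = 3.42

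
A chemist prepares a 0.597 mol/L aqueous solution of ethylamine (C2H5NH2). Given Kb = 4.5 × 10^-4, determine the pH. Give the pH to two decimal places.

pH = 12.21

C2H5NH2 + H2O ⇌ C2H5NH3+ + OH-
Kb = [OH-]²/(0.597 − [OH-]) = 4.5 × 10^-4
Assume [OH-] ≪ 0.597: [OH-] ≈ √(4.5 × 10^-4 × 0.597) = 1.64 × 10^-2 M
([OH-]/C₀ = 2.7% < 5%, so the approximation holds.)
pOH = 1.79, so pH = 14.00 − pOH = 12.21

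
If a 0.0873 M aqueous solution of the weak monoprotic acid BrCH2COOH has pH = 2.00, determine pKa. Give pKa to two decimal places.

pKa = 2.89

[H+] = 10^(-2.00) = 1.00 × 10^-2 M
At equilibrium [HA] = 0.0873 − 1.00 × 10^-2 = 7.73 × 10^-2 M
Ka = [H+][A-]/[HA] = (1.00 × 10^-2)² / 7.73 × 10^-2 = 1.29 × 10^-3
pKa = -log(1.29 × 10^-3) = 2.89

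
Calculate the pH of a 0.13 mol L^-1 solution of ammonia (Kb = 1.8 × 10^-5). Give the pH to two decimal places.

pH = 11.18

NH3 + H2O ⇌ NH4+ + OH-
Let x = [OH-] at equilibrium. Kb = x²/(0.13 − x).
Since Kb ≪ C₀, x ≈ √(Kb·C₀) = 1.53 × 10^-3 M.
Check: 1.2% ionized — well under 5%, approximation valid.
pOH = 2.82, so pH = 14.00 − pOH = 11.18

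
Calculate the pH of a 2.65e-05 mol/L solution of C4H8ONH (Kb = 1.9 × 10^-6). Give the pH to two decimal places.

pH = 8.79

C4H8ONH + H2O ⇌ C4H8ONH2+ + OH-
From the ICE table, Kb = [OH-]²/(2.65e-05 − [OH-]) = 1.9 × 10^-6.
[OH-] is not negligible relative to C₀; solve [OH-]² + 1.9e-06·[OH-] − 5.03e-11 = 0.
[OH-] = (−Kb + √(Kb² + 4·Kb·C₀))/2 = 6.21 × 10^-6 M
pOH = 5.21, so pH = 14.00 − pOH = 8.79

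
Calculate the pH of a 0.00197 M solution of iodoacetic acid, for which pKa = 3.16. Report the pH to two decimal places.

pH = 3.06

ICH2COOH ⇌ ICH2COO- + H+
Ka = 10^(−3.16) = 6.92 × 10^-4
From the ICE table, Ka = x²/(0.00197 − x) = 6.92 × 10^-4.
x is not negligible relative to C₀; solve x² + 0.000692·x − 1.36e-06 = 0.
x = (−Ka + √(Ka² + 4·Ka·C₀))/2 = 8.72 × 10^-4 M
pH = −log(8.72 × 10^-4) = 3.06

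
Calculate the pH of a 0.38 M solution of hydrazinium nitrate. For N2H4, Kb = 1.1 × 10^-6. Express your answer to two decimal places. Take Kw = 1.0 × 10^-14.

pH = 4.23

N2H5+ is the conjugate acid of the weak base N2H4.
Ka = Kw/Kb = 1.0×10^-14 / 1.1 × 10^-6 = 9.09 × 10^-9
From the ICE table, Ka = [H+]²/(0.38 − [H+]) = 9.09 × 10^-9.
Neglecting [H+] in the denominator: [H+] = √(9.09 × 10^-9 × 0.38) = 5.88 × 10^-5 M
([H+]/C₀ = 0.015% < 5%, so the approximation holds.)
pH = −log[H+] = −log(5.88 × 10^-5) = 4.23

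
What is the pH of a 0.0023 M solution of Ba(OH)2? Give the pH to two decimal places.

pH = 11.66

Ba(OH)2 is a strong base (each formula unit releases 2 OH-); [OH-] = 0.0046 M.
pOH = -log(0.0046) = 2.34
pH = 14.00 - 2.34 = 11.66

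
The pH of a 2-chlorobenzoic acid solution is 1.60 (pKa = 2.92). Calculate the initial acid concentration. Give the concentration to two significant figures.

[H+] = 10^(-1.60) = 2.51 × 10^-2 M = x
Ka = 10^(−2.92) = 1.20 × 10^-3
Ka = x²/(C₀ − x) ⇒ C₀ = x + x²/Ka
C₀ = 2.51 × 10^-2 + (2.51 × 10^-2)²/(1.20 × 10^-3) = 5.50 × 10^-1 M

C₀ = 5.5 × 10^-1 M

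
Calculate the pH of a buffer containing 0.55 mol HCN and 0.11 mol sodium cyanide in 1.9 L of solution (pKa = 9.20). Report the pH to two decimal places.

pH = 8.50

Henderson–Hasselbalch: pH = pKa + log([CN-]/[HCN]) = 9.20 + log(0.11/0.55)
pH = 9.20 + (-0.699) = 8.50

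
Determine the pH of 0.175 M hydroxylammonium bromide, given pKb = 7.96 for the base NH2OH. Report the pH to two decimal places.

NH3OH+ is the conjugate acid of the weak base NH2OH.
Kb = 10^(−7.96) = 1.10 × 10^-8
Ka = Kw/Kb = 1.0×10^-14 / 1.10 × 10^-8 = 9.09 × 10^-7
From the ICE table, Ka = [H+]²/(0.175 − [H+]) = 9.09 × 10^-7.
Assume [H+] ≪ 0.175: [H+] ≈ √(9.09 × 10^-7 × 0.175) = 3.99 × 10^-4 M
pH = −log(3.99 × 10^-4) = 3.40

pH = 3.40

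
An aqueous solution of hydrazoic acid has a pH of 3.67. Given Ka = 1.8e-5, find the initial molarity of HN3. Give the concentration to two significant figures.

[H+] = 10^(-3.67) = 2.14 × 10^-4 M = x
Ka = x²/(C₀ − x) ⇒ C₀ = x + x²/Ka
C₀ = 2.14 × 10^-4 + (2.14 × 10^-4)²/(1.8 × 10^-5) = 2.76 × 10^-3 M

C₀ = 2.8 × 10^-3 M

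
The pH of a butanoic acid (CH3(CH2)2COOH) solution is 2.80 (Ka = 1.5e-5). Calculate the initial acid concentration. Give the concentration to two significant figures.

C₀ = 1.7 × 10^-1 M

[H+] = 10^(-2.80) = 1.58 × 10^-3 M = x
Ka = x²/(C₀ − x) ⇒ C₀ = x + x²/Ka
C₀ = 1.58 × 10^-3 + (1.58 × 10^-3)²/(1.5 × 10^-5) = 1.68 × 10^-1 M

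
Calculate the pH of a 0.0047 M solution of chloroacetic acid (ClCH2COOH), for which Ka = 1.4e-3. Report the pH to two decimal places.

pH = 2.71

ClCH2COOH ⇌ ClCH2COO- + H+
From the ICE table, Ka = [H+]²/(0.0047 − [H+]) = 1.4 × 10^-3.
The 5% rule fails; solving [H+]² + Ka·[H+] − Ka·C₀ = 0 exactly:
[H+] = (−Ka + √(Ka² + 4·Ka·C₀))/2 = 1.96 × 10^-3 M
pH = −log[H+] = −log(1.96 × 10^-3) = 2.71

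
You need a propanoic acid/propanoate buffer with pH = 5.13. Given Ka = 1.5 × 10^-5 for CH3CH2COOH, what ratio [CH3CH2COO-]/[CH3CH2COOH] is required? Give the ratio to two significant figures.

ratio = 2.0

pKa = -log(1.5 × 10^-5) = 4.824
pH = pKa + log(r) ⇒ log(r) = 5.13 − 4.824 = +0.306
r = [CH3CH2COO-]/[CH3CH2COOH] = 10^(+0.306) = 2.02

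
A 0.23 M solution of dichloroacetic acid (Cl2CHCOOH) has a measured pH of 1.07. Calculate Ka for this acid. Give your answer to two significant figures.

Ka = 5.0 × 10^-2

[H+] = 10^(-1.07) = 8.51 × 10^-2 M
At equilibrium [HA] = 0.23 − 8.51 × 10^-2 = 1.45 × 10^-1 M
Ka = [H+][A-]/[HA] = (8.51 × 10^-2)² / 1.45 × 10^-1 = 5.0 × 10^-2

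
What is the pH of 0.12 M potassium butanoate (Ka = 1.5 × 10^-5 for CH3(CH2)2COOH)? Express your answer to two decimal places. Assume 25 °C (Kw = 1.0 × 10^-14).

pH = 8.95

CH3(CH2)2COO- is the conjugate base of the weak acid CH3(CH2)2COOH.
Kb = Kw/Ka = 1.0×10^-14 / 1.5 × 10^-5 = 6.67 × 10^-10
Let x = [OH-] at equilibrium. Kb = x²/(0.12 − x).
Since Kb ≪ C₀, x ≈ √(Kb·C₀) = 8.95 × 10^-6 M.
(x/C₀ = 0.0075% < 5%, so the approximation holds.)
pOH = 5.05, so pH = 14.00 − pOH = 8.95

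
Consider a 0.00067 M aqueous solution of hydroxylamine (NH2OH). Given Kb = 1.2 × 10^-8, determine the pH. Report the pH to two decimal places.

NH2OH + H2O ⇌ NH3OH+ + OH-
Kb = [OH-]²/(0.00067 − [OH-]) = 1.2 × 10^-8
Assume [OH-] ≪ 0.00067: [OH-] ≈ √(1.2 × 10^-8 × 0.00067) = 2.84 × 10^-6 M
Check: 0.42% ionized — well under 5%, approximation valid.
pOH = −log(2.84 × 10^-6) = 5.55; pH = 14.00 − 5.55 = 8.45

pH = 8.45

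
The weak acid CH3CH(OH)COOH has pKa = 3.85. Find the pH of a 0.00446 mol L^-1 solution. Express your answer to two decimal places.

CH3CH(OH)COOH ⇌ CH3CH(OH)COO- + H+
Ka = 10^(−3.85) = 1.41 × 10^-4
Let x = [H+] at equilibrium. Ka = x²/(0.00446 − x).
The 5% rule fails; solving x² + Ka·x − Ka·C₀ = 0 exactly:
x = [−0.000141 + √(0.000141² + 2.52e-06)]/2 = 7.26 × 10^-4 M
pH = −log(7.26 × 10^-4) = 3.14

pH = 3.14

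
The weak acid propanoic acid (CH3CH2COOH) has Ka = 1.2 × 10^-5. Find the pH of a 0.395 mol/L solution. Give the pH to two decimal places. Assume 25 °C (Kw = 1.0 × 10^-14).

pH = 2.66

CH3CH2COOH ⇌ CH3CH2COO- + H+
From the ICE table, Ka = x²/(0.395 − x) = 1.2 × 10^-5.
Neglecting x in the denominator: x = √(1.2 × 10^-5 × 0.395) = 2.18 × 10^-3 M
(x/C₀ = 0.55% < 5%, so the approximation holds.)
pH = −log(2.18 × 10^-3) = 2.66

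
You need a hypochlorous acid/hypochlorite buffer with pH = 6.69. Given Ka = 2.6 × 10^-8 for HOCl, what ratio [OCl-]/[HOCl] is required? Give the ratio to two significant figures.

ratio = 0.13

pKa = -log(2.6 × 10^-8) = 7.585
pH = pKa + log(r) ⇒ log(r) = 6.69 − 7.585 = -0.895
r = [OCl-]/[HOCl] = 10^(-0.895) = 0.127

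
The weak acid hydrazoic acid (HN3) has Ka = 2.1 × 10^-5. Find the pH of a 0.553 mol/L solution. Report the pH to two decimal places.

HN3 ⇌ N3- + H+
Let x = [H+] at equilibrium. Ka = x²/(0.553 − x).
Neglecting x in the denominator: x = √(2.1 × 10^-5 × 0.553) = 3.41 × 10^-3 M
(x/C₀ = 0.62% < 5%, so the approximation holds.)
pH = −log[H+] = −log(3.41 × 10^-3) = 2.47

pH = 2.47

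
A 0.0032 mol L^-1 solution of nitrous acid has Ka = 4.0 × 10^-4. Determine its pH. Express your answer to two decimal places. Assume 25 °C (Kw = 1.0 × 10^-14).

pH = 3.02

HNO2 ⇌ NO2- + H+
Let x = [H+] at equilibrium. Ka = x²/(0.0032 − x).
Here C₀/Ka ≈ 8, so the small-x approximation fails. Use the quadratic:
x = (−Ka + √(Ka² + 4·Ka·C₀))/2 = 9.49 × 10^-4 M
pH = −log(9.49 × 10^-4) = 3.02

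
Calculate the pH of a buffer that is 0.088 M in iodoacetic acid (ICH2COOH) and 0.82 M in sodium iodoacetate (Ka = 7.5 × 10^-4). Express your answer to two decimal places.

pKa = −log(7.5 × 10^-4) = 3.125
Using pH = pKa + log([base]/[acid]) with [base]/[acid] = 0.82/0.088:
pH = 3.125 + (+0.969) = 4.09

pH = 4.09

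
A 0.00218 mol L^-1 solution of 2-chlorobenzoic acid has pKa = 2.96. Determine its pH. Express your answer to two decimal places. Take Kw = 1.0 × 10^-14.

pH = 2.96

ClC6H4COOH ⇌ ClC6H4COO- + H+
Ka = 10^(−2.96) = 1.10 × 10^-3
From the ICE table, Ka = [H+]²/(0.00218 − [H+]) = 1.10 × 10^-3.
The 5% rule fails; solving [H+]² + Ka·[H+] − Ka·C₀ = 0 exactly:
[H+] = [−0.0011 + √(0.0011² + 9.59e-06)]/2 = 1.09 × 10^-3 M
pH = −log(1.09 × 10^-3) = 2.96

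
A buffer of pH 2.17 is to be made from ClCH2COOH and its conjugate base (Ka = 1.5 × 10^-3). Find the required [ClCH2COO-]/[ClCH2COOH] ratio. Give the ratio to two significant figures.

pKa = -log(1.5 × 10^-3) = 2.824
pH = pKa + log(r) ⇒ log(r) = 2.17 − 2.824 = -0.654
r = [ClCH2COO-]/[ClCH2COOH] = 10^(-0.654) = 0.222

ratio = 0.22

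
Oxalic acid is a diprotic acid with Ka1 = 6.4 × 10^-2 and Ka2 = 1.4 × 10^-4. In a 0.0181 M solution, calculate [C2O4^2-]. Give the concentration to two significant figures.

First ionization gives [H+] ≈ [HC2O4-] = 1.47 × 10^-2 M.
Second step: Ka2 = [H+][C2O4^2-]/[HC2O4-] ≈ [C2O4^2-] (since [H+] ≈ [HC2O4-]).
So [C2O4^2-] ≈ Ka2.

1.4 × 10^-4 M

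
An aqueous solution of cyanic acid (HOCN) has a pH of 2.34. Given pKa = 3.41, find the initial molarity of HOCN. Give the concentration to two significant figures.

[H+] = 10^(-2.34) = 4.57 × 10^-3 M = x
Ka = 10^(−3.41) = 3.89 × 10^-4
Ka = x²/(C₀ − x) ⇒ C₀ = x + x²/Ka
C₀ = 4.57 × 10^-3 + (4.57 × 10^-3)²/(3.89 × 10^-4) = 5.83 × 10^-2 M

C₀ = 5.8 × 10^-2 M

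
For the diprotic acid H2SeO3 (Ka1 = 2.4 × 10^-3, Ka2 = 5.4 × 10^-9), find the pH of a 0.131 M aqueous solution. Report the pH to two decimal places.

pH = 1.78

Since Ka1 ≫ Ka2, the first ionization dominates [H+].
Ka1 = x²/(0.131 − x) = 2.4 × 10^-3
Solving the quadratic: x = (−Ka1 + √(Ka1² + 4·Ka1·C₀))/2 = 1.66 × 10^-2 M
pH = −log(1.66 × 10^-2) = 1.78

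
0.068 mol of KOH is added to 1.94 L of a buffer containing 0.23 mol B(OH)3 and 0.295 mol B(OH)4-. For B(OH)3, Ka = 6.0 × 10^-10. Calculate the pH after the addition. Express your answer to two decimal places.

pH = 9.57

After neutralization: n(B(OH)3) = 0.162 mol, n(B(OH)4-) = 0.363 mol.
pKa = −log(6.0 × 10^-10) = 9.222
pH = pKa + log([A⁻]/[HA]) = 9.222 + log(0.363/0.162) = 9.222 +0.350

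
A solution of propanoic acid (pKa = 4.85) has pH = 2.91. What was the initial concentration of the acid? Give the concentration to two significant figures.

C₀ = 1.1 × 10^-1 M

[H+] = 10^(-2.91) = 1.23 × 10^-3 M = x
Ka = 10^(−4.85) = 1.41 × 10^-5
Ka = x²/(C₀ − x) ⇒ C₀ = x + x²/Ka
C₀ = 1.23 × 10^-3 + (1.23 × 10^-3)²/(1.41 × 10^-5) = 1.09 × 10^-1 M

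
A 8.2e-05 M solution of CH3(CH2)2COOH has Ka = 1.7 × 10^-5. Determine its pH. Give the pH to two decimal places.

pH = 4.53

CH3(CH2)2COOH ⇌ CH3(CH2)2COO- + H+
Let x = [H+] at equilibrium. Ka = x²/(8.2e-05 − x).
Here C₀/Ka ≈ 4.82, so the small-x approximation fails. Use the quadratic:
x = (−Ka + √(Ka² + 4·Ka·C₀))/2 = 2.98 × 10^-5 M
pH = −log[H+] = −log(2.98 × 10^-5) = 4.53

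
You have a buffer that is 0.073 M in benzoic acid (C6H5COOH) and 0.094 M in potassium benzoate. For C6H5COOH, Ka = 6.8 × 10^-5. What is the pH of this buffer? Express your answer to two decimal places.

pKa = −log(6.8 × 10^-5) = 4.167
Using pH = pKa + log([base]/[acid]) with [base]/[acid] = 0.094/0.073:
pH = 4.167 + (+0.110) = 4.28

pH = 4.28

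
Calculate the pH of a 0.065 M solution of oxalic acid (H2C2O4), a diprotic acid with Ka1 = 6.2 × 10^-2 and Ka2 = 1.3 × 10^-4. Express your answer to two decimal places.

pH = 1.40

Since Ka1 ≫ Ka2, the first ionization dominates [H+].
Ka1 = x²/(0.065 − x) = 6.2 × 10^-2
Solving the quadratic: x = (−Ka1 + √(Ka1² + 4·Ka1·C₀))/2 = 3.96 × 10^-2 M
pH = −log(3.96 × 10^-2) = 1.40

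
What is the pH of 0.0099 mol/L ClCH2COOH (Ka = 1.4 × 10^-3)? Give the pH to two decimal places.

ClCH2COOH ⇌ ClCH2COO- + H+
Let x = [H+] at equilibrium. Ka = x²/(0.0099 − x).
The 5% rule fails; solving x² + Ka·x − Ka·C₀ = 0 exactly:
x = [−0.0014 + √(0.0014² + 5.54e-05)]/2 = 3.09 × 10^-3 M
pH = −log[H+] = −log(3.09 × 10^-3) = 2.51

pH = 2.51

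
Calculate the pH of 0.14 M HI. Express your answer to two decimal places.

pH = 0.85

HI is a strong acid and dissociates completely, so [H+] = 0.14 M.
pH = -log(0.14) = 0.85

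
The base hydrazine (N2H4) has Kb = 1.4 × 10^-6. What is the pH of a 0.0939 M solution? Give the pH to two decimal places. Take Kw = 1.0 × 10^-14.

N2H4 + H2O ⇌ N2H5+ + OH-
Kb = [OH-]²/(0.0939 − [OH-]) = 1.4 × 10^-6
Assume [OH-] ≪ 0.0939: [OH-] ≈ √(1.4 × 10^-6 × 0.0939) = 3.63 × 10^-4 M
pOH = −log(3.63 × 10^-4) = 3.44; pH = 14.00 − 3.44 = 10.56

pH = 10.56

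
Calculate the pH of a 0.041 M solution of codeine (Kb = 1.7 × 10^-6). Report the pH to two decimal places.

C18H21NO3 + H2O ⇌ C18H22NO3+ + OH-
From the ICE table, Kb = [OH-]²/(0.041 − [OH-]) = 1.7 × 10^-6.
Neglecting [OH-] in the denominator: [OH-] = √(1.7 × 10^-6 × 0.041) = 2.64 × 10^-4 M
([OH-]/C₀ = 0.64% < 5%, so the approximation holds.)
pOH = 3.58, so pH = 14.00 − pOH = 10.42

pH = 10.42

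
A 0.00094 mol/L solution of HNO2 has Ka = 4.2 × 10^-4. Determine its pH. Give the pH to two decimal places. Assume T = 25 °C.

pH = 3.34

HNO2 ⇌ NO2- + H+
Ka = [H+]²/(0.00094 − [H+]) = 4.2 × 10^-4
Here C₀/Ka ≈ 2.24, so the small-[H+] approximation fails. Use the quadratic:
[H+] = [−0.00042 + √(0.00042² + 1.58e-06)]/2 = 4.52 × 10^-4 M
pH = −log[H+] = −log(4.52 × 10^-4) = 3.34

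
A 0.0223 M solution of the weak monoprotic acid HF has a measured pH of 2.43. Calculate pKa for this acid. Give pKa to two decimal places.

pKa = 3.13

[H+] = 10^(-2.43) = 3.72 × 10^-3 M
At equilibrium [HA] = 0.0223 − 3.72 × 10^-3 = 1.86 × 10^-2 M
Ka = [H+][A-]/[HA] = (3.72 × 10^-3)² / 1.86 × 10^-2 = 7.44 × 10^-4
pKa = -log(7.44 × 10^-4) = 3.13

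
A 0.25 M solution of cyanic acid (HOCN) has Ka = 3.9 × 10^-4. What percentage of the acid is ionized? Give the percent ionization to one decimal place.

HOCN ⇌ OCN- + H+; let x = [H+] at equilibrium.
x ≈ √(Ka·C₀) = √(3.9 × 10^-4 × 0.25) = 9.87 × 10^-3 M
% ionization = x/C₀ × 100% = 9.87 × 10^-3/0.25 × 100% = 3.9%

3.9%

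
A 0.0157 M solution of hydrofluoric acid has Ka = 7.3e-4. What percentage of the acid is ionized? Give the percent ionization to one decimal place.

HF ⇌ F- + H+; let x = [H+] at equilibrium.
Solve x² + 0.00073x − 1.15e-05 = 0 → x = 3.04 × 10^-3 M
% ionization = x/C₀ × 100% = 3.04 × 10^-3/0.0157 × 100% = 19.4%

19.4%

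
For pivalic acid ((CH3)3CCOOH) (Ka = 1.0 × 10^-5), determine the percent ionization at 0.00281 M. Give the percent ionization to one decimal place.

5.8%

(CH3)3CCOOH ⇌ (CH3)3CCOO- + H+; let x = [H+] at equilibrium.
Ka = x²/(C₀ − x); solving the quadratic gives x = 1.63 × 10^-4 M.
% ionization = x/C₀ × 100% = 1.63 × 10^-4/0.00281 × 100% = 5.8%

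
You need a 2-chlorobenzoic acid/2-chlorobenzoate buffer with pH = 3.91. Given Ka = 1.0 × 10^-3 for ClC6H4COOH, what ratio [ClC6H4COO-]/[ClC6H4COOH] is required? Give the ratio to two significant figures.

pKa = -log(1.0 × 10^-3) = 3.000
pH = pKa + log(r) ⇒ log(r) = 3.91 − 3.000 = +0.910
r = [ClC6H4COO-]/[ClC6H4COOH] = 10^(+0.910) = 8.13

ratio = 8.1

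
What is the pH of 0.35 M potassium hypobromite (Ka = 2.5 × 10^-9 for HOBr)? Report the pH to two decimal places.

pH = 11.07

OBr- is the conjugate base of the weak acid HOBr.
Kb = Kw/Ka = 1.0×10^-14 / 2.5 × 10^-9 = 4.00 × 10^-6
Let x = [OH-] at equilibrium. Kb = x²/(0.35 − x).
Assume x ≪ 0.35: x ≈ √(4.00 × 10^-6 × 0.35) = 1.18 × 10^-3 M
pOH = 2.93, so pH = 14.00 − pOH = 11.07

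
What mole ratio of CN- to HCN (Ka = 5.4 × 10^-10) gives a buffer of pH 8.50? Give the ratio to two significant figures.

pKa = -log(5.4 × 10^-10) = 9.268
pH = pKa + log(r) ⇒ log(r) = 8.50 − 9.268 = -0.768
r = [CN-]/[HCN] = 10^(-0.768) = 0.171

ratio = 0.17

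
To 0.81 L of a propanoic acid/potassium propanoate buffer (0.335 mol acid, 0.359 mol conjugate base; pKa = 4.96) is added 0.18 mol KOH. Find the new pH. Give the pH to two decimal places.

OH- converts CH3CH2COOH to CH3CH2COO-: CH3CH2COOH → 0.155 mol, CH3CH2COO- → 0.539 mol.
Henderson–Hasselbalch with mole ratio 0.539/0.155: pH = 4.96 + (+0.541)

pH = 5.50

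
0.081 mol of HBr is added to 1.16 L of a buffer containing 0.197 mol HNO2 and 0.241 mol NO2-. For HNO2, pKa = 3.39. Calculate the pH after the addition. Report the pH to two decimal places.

pH = 3.15

After neutralization: n(HNO2) = 0.278 mol, n(NO2-) = 0.16 mol.
pH = pKa + log([A⁻]/[HA]) = 3.39 + log(0.16/0.278) = 3.39 -0.240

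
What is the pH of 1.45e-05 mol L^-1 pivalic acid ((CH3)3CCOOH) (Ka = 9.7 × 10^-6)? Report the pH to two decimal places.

pH = 5.10

(CH3)3CCOOH ⇌ (CH3)3CCOO- + H+
Ka = x²/(1.45e-05 − x) = 9.7 × 10^-6
x is not negligible relative to C₀; solve x² + 9.7e-06·x − 1.41e-10 = 0.
x = [−9.7e-06 + √(9.7e-06² + 5.63e-10)]/2 = 7.96 × 10^-6 M
pH = −log(7.96 × 10^-6) = 5.10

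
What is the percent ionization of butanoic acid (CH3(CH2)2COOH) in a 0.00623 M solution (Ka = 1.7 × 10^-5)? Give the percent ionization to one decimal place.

CH3(CH2)2COOH ⇌ CH3(CH2)2COO- + H+; let x = [H+] at equilibrium.
Solve x² + 1.7e-05x − 1.06e-07 = 0 → x = 3.17 × 10^-4 M
Fraction ionized = 3.17 × 10^-4 / 0.00623 = 0.0509 → 5.1%

5.1%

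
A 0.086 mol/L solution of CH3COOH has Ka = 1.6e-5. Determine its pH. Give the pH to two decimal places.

pH = 2.93

CH3COOH ⇌ CH3COO- + H+
From the ICE table, Ka = [H+]²/(0.086 − [H+]) = 1.6 × 10^-5.
Neglecting [H+] in the denominator: [H+] = √(1.6 × 10^-5 × 0.086) = 1.17 × 10^-3 M
([H+]/C₀ = 1.4% < 5%, so the approximation holds.)
pH = −log[H+] = −log(1.17 × 10^-3) = 2.93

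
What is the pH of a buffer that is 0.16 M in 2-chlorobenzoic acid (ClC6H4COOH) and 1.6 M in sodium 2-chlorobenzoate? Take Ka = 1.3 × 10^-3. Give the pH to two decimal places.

pKa = −log(1.3 × 10^-3) = 2.886
pH = pKa + log([A⁻]/[HA]) = 2.886 + log(1.6/0.16)
pH = 2.886 + (+1.000) = 3.89

pH = 3.89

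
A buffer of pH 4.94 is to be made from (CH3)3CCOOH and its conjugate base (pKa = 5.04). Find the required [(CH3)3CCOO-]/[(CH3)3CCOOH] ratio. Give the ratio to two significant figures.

pH = pKa + log(r) ⇒ log(r) = 4.94 − 5.04 = -0.10
r = [(CH3)3CCOO-]/[(CH3)3CCOOH] = 10^(-0.10) = 0.794

ratio = 0.79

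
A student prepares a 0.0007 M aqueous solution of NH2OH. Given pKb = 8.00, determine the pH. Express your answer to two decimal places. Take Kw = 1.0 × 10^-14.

NH2OH + H2O ⇌ NH3OH+ + OH-
Kb = 10^(−8.00) = 1.00 × 10^-8
Kb = x²/(0.0007 − x) = 1.00 × 10^-8
Assume x ≪ 0.0007: x ≈ √(1.00 × 10^-8 × 0.0007) = 2.65 × 10^-6 M
Check: 0.38% ionized — well under 5%, approximation valid.
pOH = 5.58, so pH = 14.00 − pOH = 8.42

pH = 8.42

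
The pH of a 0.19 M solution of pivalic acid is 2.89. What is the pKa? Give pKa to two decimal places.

pKa = 5.06

[H+] = 10^(-2.89) = 1.29 × 10^-3 M
At equilibrium [HA] = 0.19 − 1.29 × 10^-3 = 1.89 × 10^-1 M
Ka = [H+][A-]/[HA] = (1.29 × 10^-3)² / 1.89 × 10^-1 = 8.80 × 10^-6
pKa = -log(8.80 × 10^-6) = 5.06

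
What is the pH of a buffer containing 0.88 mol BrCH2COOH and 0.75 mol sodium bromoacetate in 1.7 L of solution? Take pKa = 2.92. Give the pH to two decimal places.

pH = pKa + log([A⁻]/[HA]) = 2.92 + log(0.75/0.88)
pH = 2.92 + (-0.069) = 2.85

pH = 2.85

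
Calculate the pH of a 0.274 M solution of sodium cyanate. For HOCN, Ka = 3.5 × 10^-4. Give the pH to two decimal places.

OCN- is the conjugate base of the weak acid HOCN.
Kb = Kw/Ka = 1.0×10^-14 / 3.5 × 10^-4 = 2.86 × 10^-11
Let x = [OH-] at equilibrium. Kb = x²/(0.274 − x).
Neglecting x in the denominator: x = √(2.86 × 10^-11 × 0.274) = 2.80 × 10^-6 M
pOH = −log(2.80 × 10^-6) = 5.55; pH = 14.00 − 5.55 = 8.45

pH = 8.45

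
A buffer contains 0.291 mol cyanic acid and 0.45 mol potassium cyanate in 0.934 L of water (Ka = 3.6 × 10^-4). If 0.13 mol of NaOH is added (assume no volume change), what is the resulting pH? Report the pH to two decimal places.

After neutralization: n(HOCN) = 0.161 mol, n(OCN-) = 0.58 mol.
pKa = −log(3.6 × 10^-4) = 3.444
pH = pKa + log([A⁻]/[HA]) = 3.444 + log(0.58/0.161) = 3.444 +0.557

pH = 4.00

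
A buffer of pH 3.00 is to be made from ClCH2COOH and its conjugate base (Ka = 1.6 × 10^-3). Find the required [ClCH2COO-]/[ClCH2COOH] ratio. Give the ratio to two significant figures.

ratio = 1.6

pKa = -log(1.6 × 10^-3) = 2.796
pH = pKa + log(r) ⇒ log(r) = 3.00 − 2.796 = +0.204
r = [ClCH2COO-]/[ClCH2COOH] = 10^(+0.204) = 1.6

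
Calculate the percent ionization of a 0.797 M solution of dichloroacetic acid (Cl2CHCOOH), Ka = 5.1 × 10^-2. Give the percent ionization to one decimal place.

Cl2CHCOOH ⇌ Cl2CHCOO- + H+; let x = [H+] at equilibrium.
Ka = x²/(C₀ − x); solving the quadratic gives x = 1.78 × 10^-1 M.
Fraction ionized = 1.78 × 10^-1 / 0.797 = 0.2233 → 22.3%

22.3%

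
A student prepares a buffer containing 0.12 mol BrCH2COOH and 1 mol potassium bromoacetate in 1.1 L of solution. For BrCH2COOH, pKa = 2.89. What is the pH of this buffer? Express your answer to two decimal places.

pH = 3.81

Using pH = pKa + log([base]/[acid]) with [base]/[acid] = 1/0.12:
pH = 2.89 + (+0.921) = 3.81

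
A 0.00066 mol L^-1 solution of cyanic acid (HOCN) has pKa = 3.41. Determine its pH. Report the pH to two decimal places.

HOCN ⇌ OCN- + H+
Ka = 10^(−3.41) = 3.89 × 10^-4
From the ICE table, Ka = x²/(0.00066 − x) = 3.89 × 10^-4.
x is not negligible relative to C₀; solve x² + 0.000389·x − 2.57e-07 = 0.
x = (−Ka + √(Ka² + 4·Ka·C₀))/2 = 3.48 × 10^-4 M
pH = −log(3.48 × 10^-4) = 3.46

pH = 3.46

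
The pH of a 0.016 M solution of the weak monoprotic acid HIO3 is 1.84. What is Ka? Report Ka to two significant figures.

[H+] = 10^(-1.84) = 1.45 × 10^-2 M
At equilibrium [HA] = 0.016 − 1.45 × 10^-2 = 1.50 × 10^-3 M
Ka = [H+][A-]/[HA] = (1.45 × 10^-2)² / 1.50 × 10^-3 = 1.4 × 10^-1

Ka = 1.4 × 10^-1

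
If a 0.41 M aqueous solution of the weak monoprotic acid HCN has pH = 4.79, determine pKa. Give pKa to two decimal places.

[H+] = 10^(-4.79) = 1.62 × 10^-5 M
At equilibrium [HA] = 0.41 − 1.62 × 10^-5 = 4.10 × 10^-1 M
Ka = [H+][A-]/[HA] = (1.62 × 10^-5)² / 4.10 × 10^-1 = 6.40 × 10^-10
pKa = -log(6.40 × 10^-10) = 9.19

pKa = 9.19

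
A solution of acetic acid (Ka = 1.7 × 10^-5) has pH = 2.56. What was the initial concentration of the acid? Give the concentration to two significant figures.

C₀ = 4.5 × 10^-1 M

[H+] = 10^(-2.56) = 2.75 × 10^-3 M = x
Ka = x²/(C₀ − x) ⇒ C₀ = x + x²/Ka
C₀ = 2.75 × 10^-3 + (2.75 × 10^-3)²/(1.7 × 10^-5) = 4.48 × 10^-1 M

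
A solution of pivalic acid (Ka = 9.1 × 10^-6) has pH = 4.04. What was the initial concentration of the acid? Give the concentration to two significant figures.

C₀ = 1.0 × 10^-3 M

[H+] = 10^(-4.04) = 9.12 × 10^-5 M = x
Ka = x²/(C₀ − x) ⇒ C₀ = x + x²/Ka
C₀ = 9.12 × 10^-5 + (9.12 × 10^-5)²/(9.1 × 10^-6) = 1.01 × 10^-3 M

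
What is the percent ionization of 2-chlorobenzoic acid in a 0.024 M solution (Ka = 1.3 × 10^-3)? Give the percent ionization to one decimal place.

20.7%

ClC6H4COOH ⇌ ClC6H4COO- + H+; let x = [H+] at equilibrium.
Ka = x²/(C₀ − x); solving the quadratic gives x = 4.97 × 10^-3 M.
Fraction ionized = 4.97 × 10^-3 / 0.024 = 0.2071 → 20.7%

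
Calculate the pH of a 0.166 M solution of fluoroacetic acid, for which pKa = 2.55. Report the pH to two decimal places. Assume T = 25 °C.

pH = 1.69

FCH2COOH ⇌ FCH2COO- + H+
Ka = 10^(−2.55) = 2.82 × 10^-3
From the ICE table, Ka = x²/(0.166 − x) = 2.82 × 10^-3.
Here C₀/Ka ≈ 58.9, so the small-x approximation fails. Use the quadratic:
x = (−Ka + √(Ka² + 4·Ka·C₀))/2 = 2.03 × 10^-2 M
pH = −log(2.03 × 10^-2) = 1.69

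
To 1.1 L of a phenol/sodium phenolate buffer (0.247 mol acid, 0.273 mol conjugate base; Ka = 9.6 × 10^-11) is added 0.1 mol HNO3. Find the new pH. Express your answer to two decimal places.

pH = 9.72

Added H+ converts C6H5O- to C6H5OH: C6H5OH → 0.347 mol, C6H5O- → 0.173 mol.
pKa = −log(9.6 × 10^-11) = 10.018
Henderson–Hasselbalch with mole ratio 0.173/0.347: pH = 10.018 + (-0.302)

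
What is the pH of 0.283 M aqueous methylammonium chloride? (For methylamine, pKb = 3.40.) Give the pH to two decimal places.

CH3NH3+ is the conjugate acid of the weak base CH3NH2.
Kb = 10^(−3.40) = 3.98 × 10^-4
Ka = Kw/Kb = 1.0×10^-14 / 3.98 × 10^-4 = 2.51 × 10^-11
Let x = [H+] at equilibrium. Ka = x²/(0.283 − x).
Neglecting x in the denominator: x = √(2.51 × 10^-11 × 0.283) = 2.67 × 10^-6 M
(x/C₀ = 0.00094% < 5%, so the approximation holds.)
pH = −log[H+] = −log(2.67 × 10^-6) = 5.57

pH = 5.57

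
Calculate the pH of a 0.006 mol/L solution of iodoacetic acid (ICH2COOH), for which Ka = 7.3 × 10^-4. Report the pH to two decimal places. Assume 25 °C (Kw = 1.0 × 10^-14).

ICH2COOH ⇌ ICH2COO- + H+
From the ICE table, Ka = [H+]²/(0.006 − [H+]) = 7.3 × 10^-4.
[H+] is not negligible relative to C₀; solve [H+]² + 0.00073·[H+] − 4.38e-06 = 0.
[H+] = [−0.00073 + √(0.00073² + 1.75e-05)]/2 = 1.76 × 10^-3 M
pH = −log(1.76 × 10^-3) = 2.75

pH = 2.75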